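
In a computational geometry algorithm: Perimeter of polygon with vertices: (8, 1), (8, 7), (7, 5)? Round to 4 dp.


Sides: (8, 1)->(8, 7): sqrt(36) = 6, (8, 7)->(7, 5): sqrt(5) = 2.236068, (7, 5)->(8, 1): sqrt(17) = 4.123106
Sum = 12.359174
Perimeter = 12.3592

12.3592


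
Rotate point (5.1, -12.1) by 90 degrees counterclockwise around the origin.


90° CCW: (x,y) -> (-y, x)
(5.1,-12.1) -> (12.1, 5.1)

(12.1, 5.1)


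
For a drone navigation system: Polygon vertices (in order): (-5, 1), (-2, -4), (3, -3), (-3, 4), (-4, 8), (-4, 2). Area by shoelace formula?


Shoelace sum: ((-5)*(-4) - (-2)*1) + ((-2)*(-3) - 3*(-4)) + (3*4 - (-3)*(-3)) + ((-3)*8 - (-4)*4) + ((-4)*2 - (-4)*8) + ((-4)*1 - (-5)*2)
= 65
Area = |65|/2 = 32.5

32.5


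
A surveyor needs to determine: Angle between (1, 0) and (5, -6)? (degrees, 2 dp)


u.v = 5, |u| = sqrt(1) = 1, |v| = sqrt(61) = 7.8102
cos(theta) = u.v/(|u||v|) = 5/sqrt(61) = 0.640184
theta = acos(0.640184) = 50.19 degrees

50.19 degrees


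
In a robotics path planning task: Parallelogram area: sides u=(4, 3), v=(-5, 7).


|u x v| = |4*7 - 3*(-5)|
= |28 - (-15)| = 43

43


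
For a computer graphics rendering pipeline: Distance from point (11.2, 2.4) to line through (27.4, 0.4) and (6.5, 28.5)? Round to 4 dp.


|cross product| = 413.42
|line direction| = sqrt(1226.42) = 35.0203
Distance = 413.42/sqrt(1226.42) = 11.8052

11.8052


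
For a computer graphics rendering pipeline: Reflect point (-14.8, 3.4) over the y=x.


Reflection over y=x: (x,y) -> (y,x)
(-14.8, 3.4) -> (3.4, -14.8)

(3.4, -14.8)


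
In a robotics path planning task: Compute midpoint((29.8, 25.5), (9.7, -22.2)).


M = ((29.8+9.7)/2, (25.5+(-22.2))/2)
= (19.75, 1.65)

(19.75, 1.65)


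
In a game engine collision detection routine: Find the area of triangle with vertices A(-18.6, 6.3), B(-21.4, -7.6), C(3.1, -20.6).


Area = |x_A(y_B-y_C) + x_B(y_C-y_A) + x_C(y_A-y_B)|/2
= |(-241.8) + 575.66 + 43.09|/2
= 376.95/2 = 188.475

188.475


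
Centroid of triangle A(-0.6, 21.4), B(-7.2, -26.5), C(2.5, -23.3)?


Centroid = ((x_A+x_B+x_C)/3, (y_A+y_B+y_C)/3)
= (((-0.6)+(-7.2)+2.5)/3, (21.4+(-26.5)+(-23.3))/3)
= (-1.7667, -9.4667)

(-1.7667, -9.4667)


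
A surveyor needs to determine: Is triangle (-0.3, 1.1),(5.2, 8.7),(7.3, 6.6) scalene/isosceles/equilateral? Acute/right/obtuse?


Side lengths squared: AB^2=88.01, BC^2=8.82, CA^2=88.01
Sorted: [8.82, 88.01, 88.01]
By sides: Isosceles, By angles: Acute

Isosceles, Acute


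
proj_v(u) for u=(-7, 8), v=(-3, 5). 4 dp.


u.v = 61, |v| = sqrt(34) = 5.831
Scalar projection = u.v / |v| = 61 / sqrt(34) = 10.4614

10.4614


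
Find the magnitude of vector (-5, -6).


|u| = sqrt((-5)^2 + (-6)^2) = sqrt(61) = 7.8102

7.8102


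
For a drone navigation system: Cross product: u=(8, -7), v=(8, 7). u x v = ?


u x v = u_x*v_y - u_y*v_x = 8*7 - (-7)*8
= 56 - (-56) = 112

112


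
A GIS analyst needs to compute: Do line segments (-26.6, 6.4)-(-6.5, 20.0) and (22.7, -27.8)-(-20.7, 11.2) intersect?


Cross products: d1=438.42, d2=-935.72, d3=-1357.9, d4=16.24
d1*d2 < 0 and d3*d4 < 0? yes

Yes, they intersect


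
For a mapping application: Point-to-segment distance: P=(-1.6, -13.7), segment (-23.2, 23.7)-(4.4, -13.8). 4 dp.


Project P onto AB: t = 0.9219 (clamped to [0,1])
Closest point on segment: (2.2441, -10.8708)
Distance: 4.773

4.773


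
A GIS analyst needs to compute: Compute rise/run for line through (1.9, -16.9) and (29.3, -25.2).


slope = (y2-y1)/(x2-x1) = ((-25.2)-(-16.9))/(29.3-1.9) = (-8.3)/27.4 = -0.3029

-0.3029


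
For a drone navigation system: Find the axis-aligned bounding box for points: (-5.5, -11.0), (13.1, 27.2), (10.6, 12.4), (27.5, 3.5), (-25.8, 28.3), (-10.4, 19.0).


x range: [-25.8, 27.5]
y range: [-11, 28.3]
Bounding box: (-25.8,-11) to (27.5,28.3)

(-25.8,-11) to (27.5,28.3)


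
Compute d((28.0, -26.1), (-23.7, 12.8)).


dx=-51.7, dy=38.9
d^2 = (-51.7)^2 + 38.9^2 = 4186.1
d = sqrt(4186.1) = 64.7001

64.7001


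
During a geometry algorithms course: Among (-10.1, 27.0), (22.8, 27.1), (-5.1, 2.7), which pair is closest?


d(P0,P1) = 32.9002, d(P0,P2) = 24.8091, d(P1,P2) = 37.0644
Closest: P0 and P2

Closest pair: (-10.1, 27.0) and (-5.1, 2.7), distance = 24.8091


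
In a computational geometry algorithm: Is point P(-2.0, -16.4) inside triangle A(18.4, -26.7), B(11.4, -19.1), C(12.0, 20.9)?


Cross products: AB x AP = 82.94, BC x BP = 537.62, CA x CP = -905.12
All same sign? no

No, outside


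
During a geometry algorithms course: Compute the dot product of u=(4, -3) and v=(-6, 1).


u . v = u_x*v_x + u_y*v_y = 4*(-6) + (-3)*1
= (-24) + (-3) = -27

-27


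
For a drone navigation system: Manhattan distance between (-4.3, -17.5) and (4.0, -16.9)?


|(-4.3)-4| + |(-17.5)-(-16.9)| = 8.3 + 0.6 = 8.9

8.9


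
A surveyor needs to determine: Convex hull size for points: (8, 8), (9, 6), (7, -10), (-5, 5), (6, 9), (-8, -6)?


Convex hull vertices (CCW): (-8, -6), (7, -10), (9, 6), (8, 8), (6, 9), (-5, 5)
Count = 6

6


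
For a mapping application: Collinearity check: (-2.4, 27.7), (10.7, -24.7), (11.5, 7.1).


Cross product: (10.7-(-2.4))*(7.1-27.7) - ((-24.7)-27.7)*(11.5-(-2.4))
= 458.5

No, not collinear


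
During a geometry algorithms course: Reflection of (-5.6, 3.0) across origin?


Reflection over origin: (x,y) -> (-x,-y)
(-5.6, 3) -> (5.6, -3)

(5.6, -3)


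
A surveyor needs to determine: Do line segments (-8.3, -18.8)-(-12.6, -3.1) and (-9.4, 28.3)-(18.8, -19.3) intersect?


Cross products: d1=-1275.86, d2=-1037.8, d3=-185.26, d4=-423.32
d1*d2 < 0 and d3*d4 < 0? no

No, they don't intersect


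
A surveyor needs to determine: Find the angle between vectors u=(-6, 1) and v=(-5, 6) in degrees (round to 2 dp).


u.v = 36, |u| = sqrt(37) = 6.0828, |v| = sqrt(61) = 7.8102
cos(theta) = u.v/(|u||v|) = 36/sqrt(2257) = 0.757769
theta = acos(0.757769) = 40.73 degrees

40.73 degrees


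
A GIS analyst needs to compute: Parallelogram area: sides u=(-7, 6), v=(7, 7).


|u x v| = |(-7)*7 - 6*7|
= |(-49) - 42| = 91

91


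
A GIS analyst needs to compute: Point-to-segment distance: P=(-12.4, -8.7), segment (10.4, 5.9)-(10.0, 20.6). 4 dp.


Project P onto AB: t = 0 (clamped to [0,1])
Closest point on segment: (10.4, 5.9)
Distance: 27.074

27.074


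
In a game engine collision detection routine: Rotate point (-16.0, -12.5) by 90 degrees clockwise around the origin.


90° CW: (x,y) -> (y, -x)
(-16,-12.5) -> (-12.5, 16)

(-12.5, 16)


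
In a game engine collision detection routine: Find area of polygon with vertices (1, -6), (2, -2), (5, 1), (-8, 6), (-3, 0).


Shoelace sum: (1*(-2) - 2*(-6)) + (2*1 - 5*(-2)) + (5*6 - (-8)*1) + ((-8)*0 - (-3)*6) + ((-3)*(-6) - 1*0)
= 96
Area = |96|/2 = 48

48


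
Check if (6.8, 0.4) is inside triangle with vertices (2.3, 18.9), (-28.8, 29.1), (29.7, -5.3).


Cross products: AB x AP = 529.45, BC x BP = -454.31, CA x CP = 398
All same sign? no

No, outside


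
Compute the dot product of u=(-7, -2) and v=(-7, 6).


u . v = u_x*v_x + u_y*v_y = (-7)*(-7) + (-2)*6
= 49 + (-12) = 37

37


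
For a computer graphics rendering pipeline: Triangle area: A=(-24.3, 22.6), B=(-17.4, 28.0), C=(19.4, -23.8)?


Area = |x_A(y_B-y_C) + x_B(y_C-y_A) + x_C(y_A-y_B)|/2
= |(-1258.74) + 807.36 + (-104.76)|/2
= 556.14/2 = 278.07

278.07


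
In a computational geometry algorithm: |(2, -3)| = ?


|u| = sqrt(2^2 + (-3)^2) = sqrt(13) = 3.6056

3.6056


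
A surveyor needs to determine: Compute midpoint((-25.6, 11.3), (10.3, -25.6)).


M = (((-25.6)+10.3)/2, (11.3+(-25.6))/2)
= (-7.65, -7.15)

(-7.65, -7.15)


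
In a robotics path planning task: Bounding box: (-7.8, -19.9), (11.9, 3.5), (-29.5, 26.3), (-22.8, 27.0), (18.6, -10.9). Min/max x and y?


x range: [-29.5, 18.6]
y range: [-19.9, 27]
Bounding box: (-29.5,-19.9) to (18.6,27)

(-29.5,-19.9) to (18.6,27)


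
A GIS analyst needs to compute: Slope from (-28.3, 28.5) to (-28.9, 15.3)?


slope = (y2-y1)/(x2-x1) = (15.3-28.5)/((-28.9)-(-28.3)) = (-13.2)/(-0.6) = 22

22


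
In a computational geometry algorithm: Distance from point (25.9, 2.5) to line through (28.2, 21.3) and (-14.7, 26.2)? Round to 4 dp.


|cross product| = 817.79
|line direction| = sqrt(1864.42) = 43.1789
Distance = 817.79/sqrt(1864.42) = 18.9396

18.9396


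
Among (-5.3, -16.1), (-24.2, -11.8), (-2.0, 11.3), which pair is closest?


d(P0,P1) = 19.383, d(P0,P2) = 27.598, d(P1,P2) = 32.0383
Closest: P0 and P1

Closest pair: (-5.3, -16.1) and (-24.2, -11.8), distance = 19.383


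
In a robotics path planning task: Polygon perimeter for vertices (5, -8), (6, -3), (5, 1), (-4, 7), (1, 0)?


Sides: (5, -8)->(6, -3): sqrt(26) = 5.09902, (6, -3)->(5, 1): sqrt(17) = 4.123106, (5, 1)->(-4, 7): sqrt(117) = 10.816654, (-4, 7)->(1, 0): sqrt(74) = 8.602325, (1, 0)->(5, -8): sqrt(80) = 8.944272
Sum = 37.585377
Perimeter = 37.5854

37.5854


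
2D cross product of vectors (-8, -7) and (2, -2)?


u x v = u_x*v_y - u_y*v_x = (-8)*(-2) - (-7)*2
= 16 - (-14) = 30

30


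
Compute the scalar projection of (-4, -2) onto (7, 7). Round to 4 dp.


u.v = -42, |v| = sqrt(98) = 9.8995
Scalar projection = u.v / |v| = -42 / sqrt(98) = -4.2426

-4.2426


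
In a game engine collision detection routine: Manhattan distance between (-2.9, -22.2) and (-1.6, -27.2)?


|(-2.9)-(-1.6)| + |(-22.2)-(-27.2)| = 1.3 + 5 = 6.3

6.3


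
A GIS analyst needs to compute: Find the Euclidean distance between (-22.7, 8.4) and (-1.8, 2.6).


dx=20.9, dy=-5.8
d^2 = 20.9^2 + (-5.8)^2 = 470.45
d = sqrt(470.45) = 21.6899

21.6899


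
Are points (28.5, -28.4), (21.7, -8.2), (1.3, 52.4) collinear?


Cross product: (21.7-28.5)*(52.4-(-28.4)) - ((-8.2)-(-28.4))*(1.3-28.5)
= 0

Yes, collinear


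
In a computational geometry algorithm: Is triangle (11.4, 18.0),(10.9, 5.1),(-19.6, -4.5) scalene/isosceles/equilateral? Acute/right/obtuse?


Side lengths squared: AB^2=166.66, BC^2=1022.41, CA^2=1467.25
Sorted: [166.66, 1022.41, 1467.25]
By sides: Scalene, By angles: Obtuse

Scalene, Obtuse


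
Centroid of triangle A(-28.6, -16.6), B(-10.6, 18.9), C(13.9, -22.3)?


Centroid = ((x_A+x_B+x_C)/3, (y_A+y_B+y_C)/3)
= (((-28.6)+(-10.6)+13.9)/3, ((-16.6)+18.9+(-22.3))/3)
= (-8.4333, -6.6667)

(-8.4333, -6.6667)


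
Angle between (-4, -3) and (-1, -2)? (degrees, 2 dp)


u.v = 10, |u| = sqrt(25) = 5, |v| = sqrt(5) = 2.2361
cos(theta) = u.v/(|u||v|) = 10/sqrt(125) = 0.894427
theta = acos(0.894427) = 26.57 degrees

26.57 degrees


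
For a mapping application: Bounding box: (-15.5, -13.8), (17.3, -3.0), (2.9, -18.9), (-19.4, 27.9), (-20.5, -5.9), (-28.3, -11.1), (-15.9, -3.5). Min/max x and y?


x range: [-28.3, 17.3]
y range: [-18.9, 27.9]
Bounding box: (-28.3,-18.9) to (17.3,27.9)

(-28.3,-18.9) to (17.3,27.9)


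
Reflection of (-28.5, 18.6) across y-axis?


Reflection over y-axis: (x,y) -> (-x,y)
(-28.5, 18.6) -> (28.5, 18.6)

(28.5, 18.6)


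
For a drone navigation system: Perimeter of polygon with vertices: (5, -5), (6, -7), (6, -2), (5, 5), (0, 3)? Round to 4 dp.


Sides: (5, -5)->(6, -7): sqrt(5) = 2.236068, (6, -7)->(6, -2): sqrt(25) = 5, (6, -2)->(5, 5): sqrt(50) = 7.071068, (5, 5)->(0, 3): sqrt(29) = 5.385165, (0, 3)->(5, -5): sqrt(89) = 9.433981
Sum = 29.126282
Perimeter = 29.1263

29.1263


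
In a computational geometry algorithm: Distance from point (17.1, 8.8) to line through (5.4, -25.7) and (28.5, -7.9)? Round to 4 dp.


|cross product| = 588.69
|line direction| = sqrt(850.45) = 29.1625
Distance = 588.69/sqrt(850.45) = 20.1866

20.1866


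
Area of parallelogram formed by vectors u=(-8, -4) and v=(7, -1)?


|u x v| = |(-8)*(-1) - (-4)*7|
= |8 - (-28)| = 36

36


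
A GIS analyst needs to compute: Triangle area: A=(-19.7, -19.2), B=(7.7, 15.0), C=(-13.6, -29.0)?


Area = |x_A(y_B-y_C) + x_B(y_C-y_A) + x_C(y_A-y_B)|/2
= |(-866.8) + (-75.46) + 465.12|/2
= 477.14/2 = 238.57

238.57


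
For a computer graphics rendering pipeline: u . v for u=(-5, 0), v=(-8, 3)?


u . v = u_x*v_x + u_y*v_y = (-5)*(-8) + 0*3
= 40 + 0 = 40

40


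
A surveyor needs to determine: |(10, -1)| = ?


|u| = sqrt(10^2 + (-1)^2) = sqrt(101) = 10.0499

10.0499


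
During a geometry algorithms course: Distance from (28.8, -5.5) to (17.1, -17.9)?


dx=-11.7, dy=-12.4
d^2 = (-11.7)^2 + (-12.4)^2 = 290.65
d = sqrt(290.65) = 17.0485

17.0485


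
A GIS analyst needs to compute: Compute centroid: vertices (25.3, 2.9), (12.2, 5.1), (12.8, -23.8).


Centroid = ((x_A+x_B+x_C)/3, (y_A+y_B+y_C)/3)
= ((25.3+12.2+12.8)/3, (2.9+5.1+(-23.8))/3)
= (16.7667, -5.2667)

(16.7667, -5.2667)


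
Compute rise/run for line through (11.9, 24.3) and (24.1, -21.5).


slope = (y2-y1)/(x2-x1) = ((-21.5)-24.3)/(24.1-11.9) = (-45.8)/12.2 = -3.7541

-3.7541


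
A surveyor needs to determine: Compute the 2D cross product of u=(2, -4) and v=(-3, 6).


u x v = u_x*v_y - u_y*v_x = 2*6 - (-4)*(-3)
= 12 - 12 = 0

0


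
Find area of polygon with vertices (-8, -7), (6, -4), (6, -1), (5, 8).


Shoelace sum: ((-8)*(-4) - 6*(-7)) + (6*(-1) - 6*(-4)) + (6*8 - 5*(-1)) + (5*(-7) - (-8)*8)
= 174
Area = |174|/2 = 87

87


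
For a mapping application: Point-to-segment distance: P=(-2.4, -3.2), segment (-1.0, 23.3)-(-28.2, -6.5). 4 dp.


Project P onto AB: t = 0.5085 (clamped to [0,1])
Closest point on segment: (-14.8313, 8.1466)
Distance: 16.831

16.831


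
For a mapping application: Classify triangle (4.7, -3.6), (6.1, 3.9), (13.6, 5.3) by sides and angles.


Side lengths squared: AB^2=58.21, BC^2=58.21, CA^2=158.42
Sorted: [58.21, 58.21, 158.42]
By sides: Isosceles, By angles: Obtuse

Isosceles, Obtuse


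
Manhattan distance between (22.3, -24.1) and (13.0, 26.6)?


|22.3-13| + |(-24.1)-26.6| = 9.3 + 50.7 = 60

60


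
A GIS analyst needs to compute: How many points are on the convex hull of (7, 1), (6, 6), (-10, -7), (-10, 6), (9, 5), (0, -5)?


Convex hull vertices (CCW): (-10, -7), (0, -5), (7, 1), (9, 5), (6, 6), (-10, 6)
Count = 6

6


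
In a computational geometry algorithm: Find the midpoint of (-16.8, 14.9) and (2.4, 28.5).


M = (((-16.8)+2.4)/2, (14.9+28.5)/2)
= (-7.2, 21.7)

(-7.2, 21.7)


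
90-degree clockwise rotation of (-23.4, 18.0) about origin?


90° CW: (x,y) -> (y, -x)
(-23.4,18) -> (18, 23.4)

(18, 23.4)


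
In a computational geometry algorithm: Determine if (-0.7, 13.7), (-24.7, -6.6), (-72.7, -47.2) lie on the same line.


Cross product: ((-24.7)-(-0.7))*((-47.2)-13.7) - ((-6.6)-13.7)*((-72.7)-(-0.7))
= 0

Yes, collinear


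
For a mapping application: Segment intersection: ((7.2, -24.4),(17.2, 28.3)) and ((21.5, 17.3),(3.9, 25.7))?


Cross products: d1=854.04, d2=-157.48, d3=-336.61, d4=674.91
d1*d2 < 0 and d3*d4 < 0? yes

Yes, they intersect


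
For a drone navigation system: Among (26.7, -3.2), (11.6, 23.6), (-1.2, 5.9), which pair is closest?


d(P0,P1) = 30.7612, d(P0,P2) = 29.3466, d(P1,P2) = 21.8433
Closest: P1 and P2

Closest pair: (11.6, 23.6) and (-1.2, 5.9), distance = 21.8433


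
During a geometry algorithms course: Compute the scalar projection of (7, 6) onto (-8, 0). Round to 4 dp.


u.v = -56, |v| = sqrt(64) = 8
Scalar projection = u.v / |v| = -56 / sqrt(64) = -7

-7


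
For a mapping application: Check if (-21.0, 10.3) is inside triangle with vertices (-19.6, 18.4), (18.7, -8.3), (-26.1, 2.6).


Cross products: AB x AP = -347.61, BC x BP = -400.55, CA x CP = -30.53
All same sign? yes

Yes, inside


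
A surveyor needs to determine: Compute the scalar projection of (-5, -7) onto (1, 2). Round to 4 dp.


u.v = -19, |v| = sqrt(5) = 2.2361
Scalar projection = u.v / |v| = -19 / sqrt(5) = -8.4971

-8.4971


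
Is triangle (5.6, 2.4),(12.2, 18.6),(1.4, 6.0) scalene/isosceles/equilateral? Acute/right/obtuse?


Side lengths squared: AB^2=306, BC^2=275.4, CA^2=30.6
Sorted: [30.6, 275.4, 306]
By sides: Scalene, By angles: Right

Scalene, Right


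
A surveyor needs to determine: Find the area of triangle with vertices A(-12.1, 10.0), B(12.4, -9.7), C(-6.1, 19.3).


Area = |x_A(y_B-y_C) + x_B(y_C-y_A) + x_C(y_A-y_B)|/2
= |350.9 + 115.32 + (-120.17)|/2
= 346.05/2 = 173.025

173.025


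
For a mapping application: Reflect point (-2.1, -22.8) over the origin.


Reflection over origin: (x,y) -> (-x,-y)
(-2.1, -22.8) -> (2.1, 22.8)

(2.1, 22.8)


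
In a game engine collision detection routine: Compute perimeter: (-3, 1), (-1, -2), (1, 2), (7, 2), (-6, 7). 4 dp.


Sides: (-3, 1)->(-1, -2): sqrt(13) = 3.605551, (-1, -2)->(1, 2): sqrt(20) = 4.472136, (1, 2)->(7, 2): sqrt(36) = 6, (7, 2)->(-6, 7): sqrt(194) = 13.928388, (-6, 7)->(-3, 1): sqrt(45) = 6.708204
Sum = 34.714279
Perimeter = 34.7143

34.7143


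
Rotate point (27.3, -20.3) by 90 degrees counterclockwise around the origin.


90° CCW: (x,y) -> (-y, x)
(27.3,-20.3) -> (20.3, 27.3)

(20.3, 27.3)


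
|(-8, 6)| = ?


|u| = sqrt((-8)^2 + 6^2) = sqrt(100) = 10

10


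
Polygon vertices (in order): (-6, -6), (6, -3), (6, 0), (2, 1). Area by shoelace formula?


Shoelace sum: ((-6)*(-3) - 6*(-6)) + (6*0 - 6*(-3)) + (6*1 - 2*0) + (2*(-6) - (-6)*1)
= 72
Area = |72|/2 = 36

36


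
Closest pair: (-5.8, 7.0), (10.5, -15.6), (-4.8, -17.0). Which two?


d(P0,P1) = 27.8649, d(P0,P2) = 24.0208, d(P1,P2) = 15.3639
Closest: P1 and P2

Closest pair: (10.5, -15.6) and (-4.8, -17.0), distance = 15.3639


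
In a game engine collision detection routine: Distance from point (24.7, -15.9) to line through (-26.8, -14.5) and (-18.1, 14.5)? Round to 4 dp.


|cross product| = 1505.68
|line direction| = sqrt(916.69) = 30.2769
Distance = 1505.68/sqrt(916.69) = 49.7303

49.7303


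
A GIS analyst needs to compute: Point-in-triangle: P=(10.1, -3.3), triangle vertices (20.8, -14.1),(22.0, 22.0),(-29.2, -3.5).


Cross products: AB x AP = 399.23, BC x BP = 991.91, CA x CP = 426.58
All same sign? yes

Yes, inside


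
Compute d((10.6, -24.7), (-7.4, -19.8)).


dx=-18, dy=4.9
d^2 = (-18)^2 + 4.9^2 = 348.01
d = sqrt(348.01) = 18.655

18.655


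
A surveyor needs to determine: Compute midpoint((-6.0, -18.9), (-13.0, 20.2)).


M = (((-6)+(-13))/2, ((-18.9)+20.2)/2)
= (-9.5, 0.65)

(-9.5, 0.65)


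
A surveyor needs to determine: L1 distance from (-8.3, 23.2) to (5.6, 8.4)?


|(-8.3)-5.6| + |23.2-8.4| = 13.9 + 14.8 = 28.7

28.7


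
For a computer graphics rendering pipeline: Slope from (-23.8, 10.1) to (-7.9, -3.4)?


slope = (y2-y1)/(x2-x1) = ((-3.4)-10.1)/((-7.9)-(-23.8)) = (-13.5)/15.9 = -0.8491

-0.8491


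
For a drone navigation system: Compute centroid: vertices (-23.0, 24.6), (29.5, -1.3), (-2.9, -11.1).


Centroid = ((x_A+x_B+x_C)/3, (y_A+y_B+y_C)/3)
= (((-23)+29.5+(-2.9))/3, (24.6+(-1.3)+(-11.1))/3)
= (1.2, 4.0667)

(1.2, 4.0667)


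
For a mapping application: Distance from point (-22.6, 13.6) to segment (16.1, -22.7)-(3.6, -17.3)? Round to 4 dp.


Project P onto AB: t = 1 (clamped to [0,1])
Closest point on segment: (3.6, -17.3)
Distance: 40.5123

40.5123


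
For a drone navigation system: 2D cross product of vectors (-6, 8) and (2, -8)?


u x v = u_x*v_y - u_y*v_x = (-6)*(-8) - 8*2
= 48 - 16 = 32

32


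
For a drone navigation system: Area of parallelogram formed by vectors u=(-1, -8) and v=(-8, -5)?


|u x v| = |(-1)*(-5) - (-8)*(-8)|
= |5 - 64| = 59

59


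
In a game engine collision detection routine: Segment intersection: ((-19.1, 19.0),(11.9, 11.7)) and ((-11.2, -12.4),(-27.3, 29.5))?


Cross products: d1=-174.53, d2=-1355.9, d3=-915.73, d4=265.64
d1*d2 < 0 and d3*d4 < 0? no

No, they don't intersect


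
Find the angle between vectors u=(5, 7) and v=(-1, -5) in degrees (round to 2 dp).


u.v = -40, |u| = sqrt(74) = 8.6023, |v| = sqrt(26) = 5.099
cos(theta) = u.v/(|u||v|) = -40/sqrt(1924) = -0.911922
theta = acos(-0.911922) = 155.77 degrees

155.77 degrees


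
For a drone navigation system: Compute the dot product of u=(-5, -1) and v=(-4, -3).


u . v = u_x*v_x + u_y*v_y = (-5)*(-4) + (-1)*(-3)
= 20 + 3 = 23

23


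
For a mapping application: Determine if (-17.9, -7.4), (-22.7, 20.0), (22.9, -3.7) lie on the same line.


Cross product: ((-22.7)-(-17.9))*((-3.7)-(-7.4)) - (20-(-7.4))*(22.9-(-17.9))
= -1135.68

No, not collinear


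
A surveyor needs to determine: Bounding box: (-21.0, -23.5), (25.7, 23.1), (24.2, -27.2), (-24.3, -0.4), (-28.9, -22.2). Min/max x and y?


x range: [-28.9, 25.7]
y range: [-27.2, 23.1]
Bounding box: (-28.9,-27.2) to (25.7,23.1)

(-28.9,-27.2) to (25.7,23.1)


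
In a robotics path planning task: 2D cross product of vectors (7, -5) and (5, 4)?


u x v = u_x*v_y - u_y*v_x = 7*4 - (-5)*5
= 28 - (-25) = 53

53


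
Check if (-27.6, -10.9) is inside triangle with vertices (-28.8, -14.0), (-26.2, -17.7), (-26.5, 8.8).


Cross products: AB x AP = 12.5, BC x BP = 35.06, CA x CP = 20.23
All same sign? yes

Yes, inside


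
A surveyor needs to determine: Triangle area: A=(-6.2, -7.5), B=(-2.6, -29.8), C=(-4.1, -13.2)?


Area = |x_A(y_B-y_C) + x_B(y_C-y_A) + x_C(y_A-y_B)|/2
= |102.92 + 14.82 + (-91.43)|/2
= 26.31/2 = 13.155

13.155


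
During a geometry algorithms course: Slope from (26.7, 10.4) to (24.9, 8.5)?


slope = (y2-y1)/(x2-x1) = (8.5-10.4)/(24.9-26.7) = (-1.9)/(-1.8) = 1.0556

1.0556


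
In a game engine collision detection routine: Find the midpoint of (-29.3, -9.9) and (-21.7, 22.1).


M = (((-29.3)+(-21.7))/2, ((-9.9)+22.1)/2)
= (-25.5, 6.1)

(-25.5, 6.1)


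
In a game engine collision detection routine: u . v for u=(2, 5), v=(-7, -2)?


u . v = u_x*v_x + u_y*v_y = 2*(-7) + 5*(-2)
= (-14) + (-10) = -24

-24


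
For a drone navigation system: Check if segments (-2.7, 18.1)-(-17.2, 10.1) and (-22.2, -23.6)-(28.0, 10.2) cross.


Cross products: d1=1434.24, d2=1522.74, d3=448.65, d4=360.15
d1*d2 < 0 and d3*d4 < 0? no

No, they don't intersect


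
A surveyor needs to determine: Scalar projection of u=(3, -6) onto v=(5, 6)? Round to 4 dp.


u.v = -21, |v| = sqrt(61) = 7.8102
Scalar projection = u.v / |v| = -21 / sqrt(61) = -2.6888

-2.6888


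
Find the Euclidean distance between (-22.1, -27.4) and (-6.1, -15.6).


dx=16, dy=11.8
d^2 = 16^2 + 11.8^2 = 395.24
d = sqrt(395.24) = 19.8806

19.8806


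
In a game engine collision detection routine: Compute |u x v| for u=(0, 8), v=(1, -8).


|u x v| = |0*(-8) - 8*1|
= |0 - 8| = 8

8


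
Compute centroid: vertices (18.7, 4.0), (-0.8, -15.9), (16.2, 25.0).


Centroid = ((x_A+x_B+x_C)/3, (y_A+y_B+y_C)/3)
= ((18.7+(-0.8)+16.2)/3, (4+(-15.9)+25)/3)
= (11.3667, 4.3667)

(11.3667, 4.3667)


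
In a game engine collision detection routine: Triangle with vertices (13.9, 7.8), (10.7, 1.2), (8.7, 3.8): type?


Side lengths squared: AB^2=53.8, BC^2=10.76, CA^2=43.04
Sorted: [10.76, 43.04, 53.8]
By sides: Scalene, By angles: Right

Scalene, Right


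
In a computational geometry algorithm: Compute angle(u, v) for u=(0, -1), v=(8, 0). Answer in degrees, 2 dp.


u.v = 0, |u| = sqrt(1) = 1, |v| = sqrt(64) = 8
cos(theta) = u.v/(|u||v|) = 0/sqrt(64) = 0
theta = acos(0) = 90 degrees

90 degrees


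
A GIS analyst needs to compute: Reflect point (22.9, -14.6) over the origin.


Reflection over origin: (x,y) -> (-x,-y)
(22.9, -14.6) -> (-22.9, 14.6)

(-22.9, 14.6)


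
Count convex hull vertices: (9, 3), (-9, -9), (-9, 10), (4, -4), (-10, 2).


Convex hull vertices (CCW): (-10, 2), (-9, -9), (4, -4), (9, 3), (-9, 10)
Count = 5

5


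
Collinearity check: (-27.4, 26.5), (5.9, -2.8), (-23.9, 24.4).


Cross product: (5.9-(-27.4))*(24.4-26.5) - ((-2.8)-26.5)*((-23.9)-(-27.4))
= 32.62

No, not collinear


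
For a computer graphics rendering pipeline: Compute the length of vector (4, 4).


|u| = sqrt(4^2 + 4^2) = sqrt(32) = 5.6569

5.6569


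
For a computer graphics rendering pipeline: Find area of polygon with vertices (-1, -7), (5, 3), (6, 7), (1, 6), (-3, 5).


Shoelace sum: ((-1)*3 - 5*(-7)) + (5*7 - 6*3) + (6*6 - 1*7) + (1*5 - (-3)*6) + ((-3)*(-7) - (-1)*5)
= 127
Area = |127|/2 = 63.5

63.5


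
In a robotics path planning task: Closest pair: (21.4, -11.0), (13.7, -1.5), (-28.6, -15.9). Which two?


d(P0,P1) = 12.2287, d(P0,P2) = 50.2395, d(P1,P2) = 44.6839
Closest: P0 and P1

Closest pair: (21.4, -11.0) and (13.7, -1.5), distance = 12.2287


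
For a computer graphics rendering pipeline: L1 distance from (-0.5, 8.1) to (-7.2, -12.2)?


|(-0.5)-(-7.2)| + |8.1-(-12.2)| = 6.7 + 20.3 = 27

27


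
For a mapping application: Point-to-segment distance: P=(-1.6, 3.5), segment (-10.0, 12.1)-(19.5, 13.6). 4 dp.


Project P onto AB: t = 0.2692 (clamped to [0,1])
Closest point on segment: (-2.0578, 12.5038)
Distance: 9.0155

9.0155


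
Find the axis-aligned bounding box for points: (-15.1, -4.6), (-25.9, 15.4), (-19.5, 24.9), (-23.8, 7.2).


x range: [-25.9, -15.1]
y range: [-4.6, 24.9]
Bounding box: (-25.9,-4.6) to (-15.1,24.9)

(-25.9,-4.6) to (-15.1,24.9)


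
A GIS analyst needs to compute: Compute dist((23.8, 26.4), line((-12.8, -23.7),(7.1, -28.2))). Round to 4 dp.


|cross product| = 1161.69
|line direction| = sqrt(416.26) = 20.4025
Distance = 1161.69/sqrt(416.26) = 56.9387

56.9387


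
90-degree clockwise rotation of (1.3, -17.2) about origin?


90° CW: (x,y) -> (y, -x)
(1.3,-17.2) -> (-17.2, -1.3)

(-17.2, -1.3)


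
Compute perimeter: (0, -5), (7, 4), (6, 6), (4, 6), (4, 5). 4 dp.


Sides: (0, -5)->(7, 4): sqrt(130) = 11.401754, (7, 4)->(6, 6): sqrt(5) = 2.236068, (6, 6)->(4, 6): sqrt(4) = 2, (4, 6)->(4, 5): sqrt(1) = 1, (4, 5)->(0, -5): sqrt(116) = 10.77033
Sum = 27.408152
Perimeter = 27.4082

27.4082


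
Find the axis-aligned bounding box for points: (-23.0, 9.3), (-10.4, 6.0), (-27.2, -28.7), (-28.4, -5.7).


x range: [-28.4, -10.4]
y range: [-28.7, 9.3]
Bounding box: (-28.4,-28.7) to (-10.4,9.3)

(-28.4,-28.7) to (-10.4,9.3)


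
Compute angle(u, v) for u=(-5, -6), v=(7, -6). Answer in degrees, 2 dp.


u.v = 1, |u| = sqrt(61) = 7.8102, |v| = sqrt(85) = 9.2195
cos(theta) = u.v/(|u||v|) = 1/sqrt(5185) = 0.013888
theta = acos(0.013888) = 89.2 degrees

89.2 degrees


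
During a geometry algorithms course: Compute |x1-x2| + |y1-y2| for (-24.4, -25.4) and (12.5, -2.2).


|(-24.4)-12.5| + |(-25.4)-(-2.2)| = 36.9 + 23.2 = 60.1

60.1


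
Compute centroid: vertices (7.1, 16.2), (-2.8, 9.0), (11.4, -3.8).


Centroid = ((x_A+x_B+x_C)/3, (y_A+y_B+y_C)/3)
= ((7.1+(-2.8)+11.4)/3, (16.2+9+(-3.8))/3)
= (5.2333, 7.1333)

(5.2333, 7.1333)


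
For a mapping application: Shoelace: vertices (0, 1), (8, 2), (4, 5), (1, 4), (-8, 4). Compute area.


Shoelace sum: (0*2 - 8*1) + (8*5 - 4*2) + (4*4 - 1*5) + (1*4 - (-8)*4) + ((-8)*1 - 0*4)
= 63
Area = |63|/2 = 31.5

31.5


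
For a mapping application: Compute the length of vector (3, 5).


|u| = sqrt(3^2 + 5^2) = sqrt(34) = 5.831

5.831


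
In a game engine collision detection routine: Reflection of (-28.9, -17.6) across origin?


Reflection over origin: (x,y) -> (-x,-y)
(-28.9, -17.6) -> (28.9, 17.6)

(28.9, 17.6)


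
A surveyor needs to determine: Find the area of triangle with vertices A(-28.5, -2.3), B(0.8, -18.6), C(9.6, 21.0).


Area = |x_A(y_B-y_C) + x_B(y_C-y_A) + x_C(y_A-y_B)|/2
= |1128.6 + 18.64 + 156.48|/2
= 1303.72/2 = 651.86

651.86


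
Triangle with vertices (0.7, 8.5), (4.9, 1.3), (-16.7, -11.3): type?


Side lengths squared: AB^2=69.48, BC^2=625.32, CA^2=694.8
Sorted: [69.48, 625.32, 694.8]
By sides: Scalene, By angles: Right

Scalene, Right


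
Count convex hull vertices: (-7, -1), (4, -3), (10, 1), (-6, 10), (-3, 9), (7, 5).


Convex hull vertices (CCW): (-7, -1), (4, -3), (10, 1), (7, 5), (-3, 9), (-6, 10)
Count = 6

6


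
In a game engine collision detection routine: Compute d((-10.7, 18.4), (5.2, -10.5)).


dx=15.9, dy=-28.9
d^2 = 15.9^2 + (-28.9)^2 = 1088.02
d = sqrt(1088.02) = 32.9851

32.9851


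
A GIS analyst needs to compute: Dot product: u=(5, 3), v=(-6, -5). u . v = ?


u . v = u_x*v_x + u_y*v_y = 5*(-6) + 3*(-5)
= (-30) + (-15) = -45

-45


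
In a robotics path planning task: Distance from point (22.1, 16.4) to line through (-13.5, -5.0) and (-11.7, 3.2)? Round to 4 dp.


|cross product| = 253.4
|line direction| = sqrt(70.48) = 8.3952
Distance = 253.4/sqrt(70.48) = 30.1838

30.1838


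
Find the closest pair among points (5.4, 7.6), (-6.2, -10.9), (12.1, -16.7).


d(P0,P1) = 21.836, d(P0,P2) = 25.2067, d(P1,P2) = 19.1971
Closest: P1 and P2

Closest pair: (-6.2, -10.9) and (12.1, -16.7), distance = 19.1971


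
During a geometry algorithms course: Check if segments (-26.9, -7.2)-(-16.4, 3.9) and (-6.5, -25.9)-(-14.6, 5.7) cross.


Cross products: d1=493.17, d2=71.46, d3=-422.79, d4=-1.08
d1*d2 < 0 and d3*d4 < 0? no

No, they don't intersect


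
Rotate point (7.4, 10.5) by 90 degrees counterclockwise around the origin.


90° CCW: (x,y) -> (-y, x)
(7.4,10.5) -> (-10.5, 7.4)

(-10.5, 7.4)


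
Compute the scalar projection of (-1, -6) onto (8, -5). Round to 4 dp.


u.v = 22, |v| = sqrt(89) = 9.434
Scalar projection = u.v / |v| = 22 / sqrt(89) = 2.332

2.332


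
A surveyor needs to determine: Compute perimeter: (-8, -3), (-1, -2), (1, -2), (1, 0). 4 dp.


Sides: (-8, -3)->(-1, -2): sqrt(50) = 7.071068, (-1, -2)->(1, -2): sqrt(4) = 2, (1, -2)->(1, 0): sqrt(4) = 2, (1, 0)->(-8, -3): sqrt(90) = 9.486833
Sum = 20.557901
Perimeter = 20.5579

20.5579


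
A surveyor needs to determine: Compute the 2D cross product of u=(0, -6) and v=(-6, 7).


u x v = u_x*v_y - u_y*v_x = 0*7 - (-6)*(-6)
= 0 - 36 = -36

-36


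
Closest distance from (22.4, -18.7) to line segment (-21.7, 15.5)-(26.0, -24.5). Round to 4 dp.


Project P onto AB: t = 0.8958 (clamped to [0,1])
Closest point on segment: (21.0307, -20.3329)
Distance: 2.131

2.131


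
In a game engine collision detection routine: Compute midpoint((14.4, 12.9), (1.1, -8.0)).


M = ((14.4+1.1)/2, (12.9+(-8))/2)
= (7.75, 2.45)

(7.75, 2.45)


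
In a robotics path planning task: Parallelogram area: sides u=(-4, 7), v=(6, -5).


|u x v| = |(-4)*(-5) - 7*6|
= |20 - 42| = 22

22


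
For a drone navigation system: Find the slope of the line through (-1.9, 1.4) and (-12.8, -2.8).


slope = (y2-y1)/(x2-x1) = ((-2.8)-1.4)/((-12.8)-(-1.9)) = (-4.2)/(-10.9) = 0.3853

0.3853


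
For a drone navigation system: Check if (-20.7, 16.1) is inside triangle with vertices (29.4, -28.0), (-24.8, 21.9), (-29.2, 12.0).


Cross products: AB x AP = 109.77, BC x BP = 66.11, CA x CP = 580.26
All same sign? yes

Yes, inside


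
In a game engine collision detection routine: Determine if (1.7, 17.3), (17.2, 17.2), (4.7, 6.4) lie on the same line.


Cross product: (17.2-1.7)*(6.4-17.3) - (17.2-17.3)*(4.7-1.7)
= -168.65

No, not collinear


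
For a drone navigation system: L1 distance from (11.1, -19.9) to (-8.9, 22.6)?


|11.1-(-8.9)| + |(-19.9)-22.6| = 20 + 42.5 = 62.5

62.5


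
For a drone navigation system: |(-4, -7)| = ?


|u| = sqrt((-4)^2 + (-7)^2) = sqrt(65) = 8.0623

8.0623


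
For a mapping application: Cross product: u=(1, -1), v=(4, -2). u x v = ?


u x v = u_x*v_y - u_y*v_x = 1*(-2) - (-1)*4
= (-2) - (-4) = 2

2


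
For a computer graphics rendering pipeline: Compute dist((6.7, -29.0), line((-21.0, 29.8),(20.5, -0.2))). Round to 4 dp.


|cross product| = 1609.2
|line direction| = sqrt(2622.25) = 51.2079
Distance = 1609.2/sqrt(2622.25) = 31.4248

31.4248


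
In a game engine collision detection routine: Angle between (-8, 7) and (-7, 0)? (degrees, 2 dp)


u.v = 56, |u| = sqrt(113) = 10.6301, |v| = sqrt(49) = 7
cos(theta) = u.v/(|u||v|) = 56/sqrt(5537) = 0.752577
theta = acos(0.752577) = 41.19 degrees

41.19 degrees


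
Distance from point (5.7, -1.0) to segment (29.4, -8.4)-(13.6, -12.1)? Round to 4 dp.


Project P onto AB: t = 1 (clamped to [0,1])
Closest point on segment: (13.6, -12.1)
Distance: 13.6242

13.6242


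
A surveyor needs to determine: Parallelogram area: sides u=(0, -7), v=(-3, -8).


|u x v| = |0*(-8) - (-7)*(-3)|
= |0 - 21| = 21

21


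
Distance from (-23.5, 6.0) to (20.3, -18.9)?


dx=43.8, dy=-24.9
d^2 = 43.8^2 + (-24.9)^2 = 2538.45
d = sqrt(2538.45) = 50.383

50.383


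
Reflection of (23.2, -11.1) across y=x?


Reflection over y=x: (x,y) -> (y,x)
(23.2, -11.1) -> (-11.1, 23.2)

(-11.1, 23.2)


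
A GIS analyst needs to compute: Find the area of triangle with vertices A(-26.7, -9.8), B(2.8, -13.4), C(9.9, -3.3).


Area = |x_A(y_B-y_C) + x_B(y_C-y_A) + x_C(y_A-y_B)|/2
= |269.67 + 18.2 + 35.64|/2
= 323.51/2 = 161.755

161.755


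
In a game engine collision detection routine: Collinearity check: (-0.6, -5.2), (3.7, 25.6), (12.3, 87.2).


Cross product: (3.7-(-0.6))*(87.2-(-5.2)) - (25.6-(-5.2))*(12.3-(-0.6))
= 0

Yes, collinear


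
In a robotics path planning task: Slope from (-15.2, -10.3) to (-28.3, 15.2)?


slope = (y2-y1)/(x2-x1) = (15.2-(-10.3))/((-28.3)-(-15.2)) = 25.5/(-13.1) = -1.9466

-1.9466


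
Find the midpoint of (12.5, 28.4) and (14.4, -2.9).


M = ((12.5+14.4)/2, (28.4+(-2.9))/2)
= (13.45, 12.75)

(13.45, 12.75)


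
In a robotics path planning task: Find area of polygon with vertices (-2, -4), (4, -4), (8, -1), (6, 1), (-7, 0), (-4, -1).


Shoelace sum: ((-2)*(-4) - 4*(-4)) + (4*(-1) - 8*(-4)) + (8*1 - 6*(-1)) + (6*0 - (-7)*1) + ((-7)*(-1) - (-4)*0) + ((-4)*(-4) - (-2)*(-1))
= 94
Area = |94|/2 = 47

47


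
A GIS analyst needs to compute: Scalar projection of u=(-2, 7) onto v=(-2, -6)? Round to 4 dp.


u.v = -38, |v| = sqrt(40) = 6.3246
Scalar projection = u.v / |v| = -38 / sqrt(40) = -6.0083

-6.0083


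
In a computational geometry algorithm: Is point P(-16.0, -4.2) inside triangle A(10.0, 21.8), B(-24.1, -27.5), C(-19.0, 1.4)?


Cross products: AB x AP = -395.2, BC x BP = -115.26, CA x CP = -223.6
All same sign? yes

Yes, inside


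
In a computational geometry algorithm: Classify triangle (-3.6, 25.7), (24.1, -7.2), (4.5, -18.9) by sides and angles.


Side lengths squared: AB^2=1849.7, BC^2=521.05, CA^2=2054.77
Sorted: [521.05, 1849.7, 2054.77]
By sides: Scalene, By angles: Acute

Scalene, Acute


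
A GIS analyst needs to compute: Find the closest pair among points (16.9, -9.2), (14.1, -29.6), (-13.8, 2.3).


d(P0,P1) = 20.5913, d(P0,P2) = 32.7832, d(P1,P2) = 42.3795
Closest: P0 and P1

Closest pair: (16.9, -9.2) and (14.1, -29.6), distance = 20.5913


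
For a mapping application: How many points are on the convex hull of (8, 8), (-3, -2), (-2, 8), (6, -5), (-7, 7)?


Convex hull vertices (CCW): (-7, 7), (-3, -2), (6, -5), (8, 8), (-2, 8)
Count = 5

5


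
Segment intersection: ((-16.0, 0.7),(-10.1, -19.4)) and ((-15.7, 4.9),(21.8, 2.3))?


Cross products: d1=-158.28, d2=-896.69, d3=30.81, d4=769.22
d1*d2 < 0 and d3*d4 < 0? no

No, they don't intersect


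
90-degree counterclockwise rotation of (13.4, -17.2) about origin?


90° CCW: (x,y) -> (-y, x)
(13.4,-17.2) -> (17.2, 13.4)

(17.2, 13.4)


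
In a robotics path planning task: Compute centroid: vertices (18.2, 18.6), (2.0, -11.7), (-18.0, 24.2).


Centroid = ((x_A+x_B+x_C)/3, (y_A+y_B+y_C)/3)
= ((18.2+2+(-18))/3, (18.6+(-11.7)+24.2)/3)
= (0.7333, 10.3667)

(0.7333, 10.3667)


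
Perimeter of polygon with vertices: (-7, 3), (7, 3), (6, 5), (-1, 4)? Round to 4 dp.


Sides: (-7, 3)->(7, 3): sqrt(196) = 14, (7, 3)->(6, 5): sqrt(5) = 2.236068, (6, 5)->(-1, 4): sqrt(50) = 7.071068, (-1, 4)->(-7, 3): sqrt(37) = 6.082763
Sum = 29.389899
Perimeter = 29.3899

29.3899


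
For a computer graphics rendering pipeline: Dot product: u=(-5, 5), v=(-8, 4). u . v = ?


u . v = u_x*v_x + u_y*v_y = (-5)*(-8) + 5*4
= 40 + 20 = 60

60


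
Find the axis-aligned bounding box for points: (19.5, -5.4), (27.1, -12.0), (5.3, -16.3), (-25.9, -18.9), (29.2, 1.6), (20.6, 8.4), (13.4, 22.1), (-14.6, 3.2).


x range: [-25.9, 29.2]
y range: [-18.9, 22.1]
Bounding box: (-25.9,-18.9) to (29.2,22.1)

(-25.9,-18.9) to (29.2,22.1)


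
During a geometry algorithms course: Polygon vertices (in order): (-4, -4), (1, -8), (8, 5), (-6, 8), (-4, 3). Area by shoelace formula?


Shoelace sum: ((-4)*(-8) - 1*(-4)) + (1*5 - 8*(-8)) + (8*8 - (-6)*5) + ((-6)*3 - (-4)*8) + ((-4)*(-4) - (-4)*3)
= 241
Area = |241|/2 = 120.5

120.5


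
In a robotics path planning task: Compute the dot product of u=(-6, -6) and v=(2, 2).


u . v = u_x*v_x + u_y*v_y = (-6)*2 + (-6)*2
= (-12) + (-12) = -24

-24


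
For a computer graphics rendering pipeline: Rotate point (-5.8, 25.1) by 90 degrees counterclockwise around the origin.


90° CCW: (x,y) -> (-y, x)
(-5.8,25.1) -> (-25.1, -5.8)

(-25.1, -5.8)


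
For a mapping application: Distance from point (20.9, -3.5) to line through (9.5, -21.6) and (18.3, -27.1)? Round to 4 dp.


|cross product| = 221.98
|line direction| = sqrt(107.69) = 10.3774
Distance = 221.98/sqrt(107.69) = 21.3908

21.3908


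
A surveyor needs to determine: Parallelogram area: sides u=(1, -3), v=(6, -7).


|u x v| = |1*(-7) - (-3)*6|
= |(-7) - (-18)| = 11

11


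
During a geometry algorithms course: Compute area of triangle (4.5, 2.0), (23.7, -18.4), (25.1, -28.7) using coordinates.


Area = |x_A(y_B-y_C) + x_B(y_C-y_A) + x_C(y_A-y_B)|/2
= |46.35 + (-727.59) + 512.04|/2
= 169.2/2 = 84.6

84.6


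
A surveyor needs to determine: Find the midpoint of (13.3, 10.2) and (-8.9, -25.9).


M = ((13.3+(-8.9))/2, (10.2+(-25.9))/2)
= (2.2, -7.85)

(2.2, -7.85)


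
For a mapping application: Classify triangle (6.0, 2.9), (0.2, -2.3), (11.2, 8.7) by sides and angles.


Side lengths squared: AB^2=60.68, BC^2=242, CA^2=60.68
Sorted: [60.68, 60.68, 242]
By sides: Isosceles, By angles: Obtuse

Isosceles, Obtuse


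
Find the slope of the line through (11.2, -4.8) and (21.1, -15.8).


slope = (y2-y1)/(x2-x1) = ((-15.8)-(-4.8))/(21.1-11.2) = (-11)/9.9 = -1.1111

-1.1111


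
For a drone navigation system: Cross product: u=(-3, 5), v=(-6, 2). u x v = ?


u x v = u_x*v_y - u_y*v_x = (-3)*2 - 5*(-6)
= (-6) - (-30) = 24

24


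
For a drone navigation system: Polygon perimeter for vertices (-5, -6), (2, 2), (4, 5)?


Sides: (-5, -6)->(2, 2): sqrt(113) = 10.630146, (2, 2)->(4, 5): sqrt(13) = 3.605551, (4, 5)->(-5, -6): sqrt(202) = 14.21267
Sum = 28.448367
Perimeter = 28.4484

28.4484


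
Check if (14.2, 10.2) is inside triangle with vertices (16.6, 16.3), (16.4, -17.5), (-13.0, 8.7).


Cross products: AB x AP = -79.9, BC x BP = -756.74, CA x CP = -162.32
All same sign? yes

Yes, inside


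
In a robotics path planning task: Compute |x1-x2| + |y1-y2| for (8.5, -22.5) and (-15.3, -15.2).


|8.5-(-15.3)| + |(-22.5)-(-15.2)| = 23.8 + 7.3 = 31.1

31.1


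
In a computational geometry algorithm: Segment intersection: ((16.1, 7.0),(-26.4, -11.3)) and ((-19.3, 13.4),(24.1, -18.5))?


Cross products: d1=851.5, d2=-1298.47, d3=-919.82, d4=1230.15
d1*d2 < 0 and d3*d4 < 0? yes

Yes, they intersect


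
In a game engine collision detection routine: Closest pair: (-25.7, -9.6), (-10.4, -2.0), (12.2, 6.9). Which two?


d(P0,P1) = 17.0836, d(P0,P2) = 41.3359, d(P1,P2) = 24.2893
Closest: P0 and P1

Closest pair: (-25.7, -9.6) and (-10.4, -2.0), distance = 17.0836


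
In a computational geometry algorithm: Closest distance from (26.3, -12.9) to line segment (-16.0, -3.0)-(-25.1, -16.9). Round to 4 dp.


Project P onto AB: t = 0 (clamped to [0,1])
Closest point on segment: (-16, -3)
Distance: 43.4431

43.4431
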